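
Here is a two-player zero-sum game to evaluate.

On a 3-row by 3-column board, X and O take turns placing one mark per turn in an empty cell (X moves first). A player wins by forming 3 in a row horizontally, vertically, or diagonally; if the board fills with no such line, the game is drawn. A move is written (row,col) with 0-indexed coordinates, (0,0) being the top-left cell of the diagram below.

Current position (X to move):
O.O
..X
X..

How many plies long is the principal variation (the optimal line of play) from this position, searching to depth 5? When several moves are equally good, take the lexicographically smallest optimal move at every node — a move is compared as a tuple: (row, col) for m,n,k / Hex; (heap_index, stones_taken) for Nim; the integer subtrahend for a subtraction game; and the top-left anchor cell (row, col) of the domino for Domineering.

PV length from [O.O/..X/X..]: 5 plies

[O.O/..X/X..] X move#1: (0,1):+0/OXO/..X/X..*, (1,0):-1/O.O/X.X/X.., (1,1):-1/O.O/.XX/X.., (2,1):-1/O.O/..X/XX., (2,2):-1/O.O/..X/X.X
[OXO/..X/X..] O move#2: (1,0):-1/OXO/O.X/X.., (1,1):+0/OXO/.OX/X..*, (2,1):+0/OXO/..X/XO., (2,2):-1/OXO/..X/X.O
[OXO/.OX/X..] X move#3: (1,0):-1/OXO/XOX/X.., (2,1):-1/OXO/.OX/XX., (2,2):+0/OXO/.OX/X.X*
[OXO/.OX/X.X] O move#4: (1,0):-1/OXO/OOX/X.X, (2,1):+0/OXO/.OX/XOX*
[OXO/.OX/XOX] X move#5: (1,0):+0/OXO/XOX/XOX*
[OXO/XOX/XOX] end (terminal +0, O#6); searched O.O/..X/X.. to 5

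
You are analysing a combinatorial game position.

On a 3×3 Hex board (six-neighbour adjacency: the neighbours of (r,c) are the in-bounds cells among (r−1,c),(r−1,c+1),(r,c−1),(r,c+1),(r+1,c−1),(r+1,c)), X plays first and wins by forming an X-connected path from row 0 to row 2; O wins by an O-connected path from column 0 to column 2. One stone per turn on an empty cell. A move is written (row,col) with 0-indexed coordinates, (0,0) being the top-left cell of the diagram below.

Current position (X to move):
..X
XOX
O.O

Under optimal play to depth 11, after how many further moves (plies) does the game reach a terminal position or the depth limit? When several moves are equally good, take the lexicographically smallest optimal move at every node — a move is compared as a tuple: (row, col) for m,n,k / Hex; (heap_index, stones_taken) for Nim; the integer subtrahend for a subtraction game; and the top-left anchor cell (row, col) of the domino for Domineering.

[..X/XOX/O.O] X move#1: (0,0):-1/X.X/XOX/O.O, (0,1):-1/.XX/XOX/O.O, (2,1):+1/..X/XOX/OXO*
[..X/XOX/OXO] end (terminal -1, O#2); searched ..X/XOX/O.O to 11

PV length from [..X/XOX/O.O]: 1 ply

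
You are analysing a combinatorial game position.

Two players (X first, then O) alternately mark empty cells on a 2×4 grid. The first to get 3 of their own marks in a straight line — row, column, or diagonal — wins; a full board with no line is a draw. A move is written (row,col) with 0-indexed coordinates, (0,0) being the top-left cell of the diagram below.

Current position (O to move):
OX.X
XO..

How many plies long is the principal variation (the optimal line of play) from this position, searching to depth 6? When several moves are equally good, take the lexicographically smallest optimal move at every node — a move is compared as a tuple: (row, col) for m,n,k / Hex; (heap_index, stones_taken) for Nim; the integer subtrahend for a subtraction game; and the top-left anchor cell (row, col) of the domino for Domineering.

PV length from [OX.X/XO..]: 3 plies

[OX.X/XO..] O move#1: (0,2):+0/OXOX/XO..*, (1,2):-1/OX.X/XOO., (1,3):-1/OX.X/XO.O
[OXOX/XO..] X move#2: (1,2):+0/OXOX/XOX.*, (1,3):+0/OXOX/XO.X
[OXOX/XOX.] O move#3: (1,3):+0/OXOX/XOXO*
[OXOX/XOXO] end (terminal +0, X#4); searched OX.X/XO.. to 6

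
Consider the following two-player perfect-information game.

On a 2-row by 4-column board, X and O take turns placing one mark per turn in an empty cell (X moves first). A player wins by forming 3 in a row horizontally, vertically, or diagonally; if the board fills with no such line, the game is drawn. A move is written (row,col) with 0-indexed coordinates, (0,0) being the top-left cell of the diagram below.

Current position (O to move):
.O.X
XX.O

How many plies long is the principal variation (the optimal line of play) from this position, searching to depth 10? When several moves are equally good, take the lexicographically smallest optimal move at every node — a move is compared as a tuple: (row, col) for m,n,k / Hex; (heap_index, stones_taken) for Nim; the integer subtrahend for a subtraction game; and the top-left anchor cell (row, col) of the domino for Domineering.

[.O.X/XX.O] O move#1: (0,0):-1/OO.X/XX.O, (0,2):-1/.OOX/XX.O, (1,2):+0/.O.X/XXOO*
[.O.X/XXOO] X move#2: (0,0):+0/XO.X/XXOO*, (0,2):+0/.OXX/XXOO
[XO.X/XXOO] O move#3: (0,2):+0/XOOX/XXOO*
[XOOX/XXOO] end (terminal +0, X#4); searched .O.X/XX.O to 10

PV length from [.O.X/XX.O]: 3 plies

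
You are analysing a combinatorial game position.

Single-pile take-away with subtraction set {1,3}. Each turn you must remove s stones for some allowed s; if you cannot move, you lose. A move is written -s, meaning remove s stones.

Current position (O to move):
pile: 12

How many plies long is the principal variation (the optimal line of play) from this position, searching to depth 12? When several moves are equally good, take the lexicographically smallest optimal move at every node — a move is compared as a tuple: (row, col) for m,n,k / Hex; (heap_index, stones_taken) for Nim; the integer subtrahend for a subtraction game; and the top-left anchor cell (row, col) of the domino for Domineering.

ply 1, O at 12 | -1=-1→11*; -3=-1→9
ply 2, X at 11 | -1=+1→10*; -3=+1→8
ply 3, O at 10 | -1=-1→9*; -3=-1→7
ply 4, X at 9 | -1=+1→8*; -3=+1→6
ply 5, O at 8 | -1=-1→7*; -3=-1→5
ply 6, X at 7 | -1=+1→6*; -3=+1→4
ply 7, O at 6 | -1=-1→5*; -3=-1→3
ply 8, X at 5 | -1=+1→4*; -3=+1→2
ply 9, O at 4 | -1=-1→3*; -3=-1→1
ply 10, X at 3 | -1=+1→2*; -3=+1→0
ply 11, O at 2 | -1=-1→1*
ply 12, X at 1 | -1=+1→0*
ply 13: 0 is terminal -1 (O); from 12 depth 12

PV length from [12]: 12 plies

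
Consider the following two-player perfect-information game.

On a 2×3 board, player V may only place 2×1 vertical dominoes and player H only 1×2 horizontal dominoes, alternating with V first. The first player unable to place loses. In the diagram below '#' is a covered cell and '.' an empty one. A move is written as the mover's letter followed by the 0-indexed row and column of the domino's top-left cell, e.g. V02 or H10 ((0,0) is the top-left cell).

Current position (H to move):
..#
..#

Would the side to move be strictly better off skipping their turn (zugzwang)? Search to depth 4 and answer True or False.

ply 1, H at ..#/..# | H00=+1→###/..#*; H10=+1→..#/###
ply 2: ###/..# is terminal -1 (V); from ..#/..# depth 4
suppose H passes — search the same position with V to move:
pass> ply 1, V at ..#/..# | V00=+1→#.#/#.#*; V01=+1→.##/.##
pass> ply 2: #.#/#.# is terminal -1 (H); from ..#/..# depth 4
for H: play +1, pass -1

zugzwang(..#/..#, H) = False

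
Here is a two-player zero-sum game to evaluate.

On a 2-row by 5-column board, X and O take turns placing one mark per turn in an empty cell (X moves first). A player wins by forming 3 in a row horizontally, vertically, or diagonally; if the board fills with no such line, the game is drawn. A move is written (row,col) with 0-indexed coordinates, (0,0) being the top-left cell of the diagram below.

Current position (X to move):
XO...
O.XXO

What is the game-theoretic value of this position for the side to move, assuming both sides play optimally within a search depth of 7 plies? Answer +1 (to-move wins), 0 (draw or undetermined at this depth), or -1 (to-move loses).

value(XO.../O.XXO, X) = +1

[XO.../O.XXO] X move#1: (0,2):+0/XOX../O.XXO, (0,3):+0/XO.X./O.XXO, (0,4):+0/XO..X/O.XXO, (1,1):+1/XO.../OXXXO*
[XO.../OXXXO] end (terminal -1, O#2); searched XO.../O.XXO to 7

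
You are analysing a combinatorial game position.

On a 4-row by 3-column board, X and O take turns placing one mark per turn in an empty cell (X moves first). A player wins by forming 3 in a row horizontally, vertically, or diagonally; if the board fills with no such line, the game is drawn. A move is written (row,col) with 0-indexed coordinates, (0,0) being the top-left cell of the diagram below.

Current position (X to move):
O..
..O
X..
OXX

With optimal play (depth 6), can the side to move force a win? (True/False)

ply 1, X at O../..O/X../OXX | (0,1)=-1→OX./..O/X../OXX; (0,2)=-1→O.X/..O/X../OXX; (1,0)=-1→O../X.O/X../OXX; (1,1)=-1→O../.XO/X../OXX; (2,1)=+1→O../..O/XX./OXX*; (2,2)=-1→O../..O/X.X/OXX
ply 2, O at O../..O/XX./OXX | (0,1)=-1→OO./..O/XX./OXX*; (0,2)=-1→O.O/..O/XX./OXX; (1,0)=-1→O../O.O/XX./OXX; (1,1)=-1→O../.OO/XX./OXX; (2,2)=-1→O../..O/XXO/OXX
ply 3, X at OO./..O/XX./OXX | (0,2)=+1→OOX/..O/XX./OXX*; (1,0)=+1→OO./X.O/XX./OXX; (1,1)=+1→OO./.XO/XX./OXX; (2,2)=+1→OO./..O/XXX/OXX
ply 4, O at OOX/..O/XX./OXX | (1,0)=-1→OOX/O.O/XX./OXX*; (1,1)=-1→OOX/.OO/XX./OXX; (2,2)=-1→OOX/..O/XXO/OXX
ply 5, X at OOX/O.O/XX./OXX | (1,1)=+1→OOX/OXO/XX./OXX*; (2,2)=+1→OOX/O.O/XXX/OXX
ply 6: OOX/OXO/XX./OXX is terminal -1 (O); from O../..O/X../OXX depth 6

X winning at [O../..O/X../OXX]: True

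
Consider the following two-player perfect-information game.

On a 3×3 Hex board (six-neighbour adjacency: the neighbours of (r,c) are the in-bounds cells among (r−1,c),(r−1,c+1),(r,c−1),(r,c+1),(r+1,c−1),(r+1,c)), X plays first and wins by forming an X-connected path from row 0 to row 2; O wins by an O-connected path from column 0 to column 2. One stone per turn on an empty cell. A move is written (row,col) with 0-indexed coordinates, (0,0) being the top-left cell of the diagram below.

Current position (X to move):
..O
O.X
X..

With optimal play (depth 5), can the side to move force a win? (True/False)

p1 X@[..O/O.X/X..]: (0,0)[X.O/O.X/X..]-1* (0,1)[.XO/O.X/X..]-1 (1,1)[..O/OXX/X..]-1 (2,1)[..O/O.X/XX.]-1 (2,2)[..O/O.X/X.X]-1
p2 O@[X.O/O.X/X..]: (0,1)[XOO/O.X/X..]+1* (1,1)[X.O/OOX/X..]+1 (2,1)[X.O/O.X/XO.]+1 (2,2)[X.O/O.X/X.O]+1
p3 X@[XOO/O.X/X..] terminal -1; root [..O/O.X/X..] d5

X winning at [..O/O.X/X..]: False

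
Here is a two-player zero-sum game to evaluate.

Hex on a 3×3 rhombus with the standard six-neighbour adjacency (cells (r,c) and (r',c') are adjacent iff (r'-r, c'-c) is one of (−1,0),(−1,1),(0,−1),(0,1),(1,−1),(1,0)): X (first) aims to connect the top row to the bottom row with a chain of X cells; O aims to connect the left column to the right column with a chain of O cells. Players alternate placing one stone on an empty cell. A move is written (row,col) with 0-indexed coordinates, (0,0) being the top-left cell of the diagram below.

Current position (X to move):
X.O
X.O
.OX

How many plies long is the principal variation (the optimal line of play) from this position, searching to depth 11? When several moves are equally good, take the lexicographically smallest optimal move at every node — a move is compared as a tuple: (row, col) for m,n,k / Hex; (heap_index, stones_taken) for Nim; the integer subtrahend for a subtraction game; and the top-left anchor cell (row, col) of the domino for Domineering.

p1 X@[X.O/X.O/.OX]: (0,1)[XXO/X.O/.OX]-1 (1,1)[X.O/XXO/.OX]-1 (2,0)[X.O/X.O/XOX]+1*
p2 O@[X.O/X.O/XOX] terminal -1; root [X.O/X.O/.OX] d11

PV length from [X.O/X.O/.OX]: 1 ply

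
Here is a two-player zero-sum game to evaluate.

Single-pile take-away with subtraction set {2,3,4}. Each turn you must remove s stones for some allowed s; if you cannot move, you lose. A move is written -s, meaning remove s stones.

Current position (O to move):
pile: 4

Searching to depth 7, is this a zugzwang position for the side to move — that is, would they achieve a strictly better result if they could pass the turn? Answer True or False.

p1 O@[4]: -2[2]-1 -3[1]+1* -4[0]+1
p2 X@[1] terminal -1; root [4] d7
suppose O passes — search the same position with X to move:
pass> p1 X@[4]: -2[2]-1 -3[1]+1* -4[0]+1
pass> p2 O@[1] terminal -1; root [4] d7
for O: play +1, pass -1

zugzwang(4, O) = False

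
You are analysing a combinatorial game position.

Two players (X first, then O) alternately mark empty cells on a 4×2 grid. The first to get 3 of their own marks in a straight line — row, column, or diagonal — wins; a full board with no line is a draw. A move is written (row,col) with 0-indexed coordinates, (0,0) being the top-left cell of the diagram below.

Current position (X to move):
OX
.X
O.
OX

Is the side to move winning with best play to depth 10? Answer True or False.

X winning at [OX/.X/O./OX]: True

p1 X@[OX/.X/O./OX]: (1,0)[OX/XX/O./OX]+0 (2,1)[OX/.X/OX/OX]+1*
p2 O@[OX/.X/OX/OX] terminal -1; root [OX/.X/O./OX] d10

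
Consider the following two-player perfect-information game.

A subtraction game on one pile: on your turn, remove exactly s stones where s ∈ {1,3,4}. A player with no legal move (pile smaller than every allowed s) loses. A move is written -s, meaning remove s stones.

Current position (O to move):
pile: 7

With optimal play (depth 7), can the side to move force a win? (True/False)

O winning at [7]: False

p1 O@[7]: -1[6]-1* -3[4]-1 -4[3]-1
p2 X@[6]: -1[5]-1 -3[3]-1 -4[2]+1*
p3 O@[2]: -1[1]-1*
p4 X@[1]: -1[0]+1*
p5 O@[0] terminal -1; root [7] d7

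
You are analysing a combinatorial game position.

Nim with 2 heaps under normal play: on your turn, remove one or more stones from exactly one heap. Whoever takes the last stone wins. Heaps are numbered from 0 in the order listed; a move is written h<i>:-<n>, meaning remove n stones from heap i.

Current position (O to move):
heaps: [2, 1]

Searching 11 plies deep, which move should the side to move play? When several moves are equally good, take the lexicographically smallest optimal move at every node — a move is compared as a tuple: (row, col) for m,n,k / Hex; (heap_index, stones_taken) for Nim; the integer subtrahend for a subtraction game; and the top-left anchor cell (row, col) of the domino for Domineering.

O's best at [(2,1)]: h0:-1

ply 1, O at (2,1) | h0:-1=+1→(1,1)*; h0:-2=-1→(0,1); h1:-1=-1→(2,0)
ply 2, X at (1,1) | h0:-1=-1→(0,1)*; h1:-1=-1→(1,0)
ply 3, O at (0,1) | h1:-1=+1→(0,0)*
ply 4: (0,0) is terminal -1 (X); from (2,1) depth 11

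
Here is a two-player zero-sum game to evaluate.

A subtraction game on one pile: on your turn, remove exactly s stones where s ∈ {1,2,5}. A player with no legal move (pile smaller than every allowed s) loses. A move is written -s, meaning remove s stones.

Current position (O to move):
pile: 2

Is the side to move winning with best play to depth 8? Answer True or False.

O winning at [2]: True

[2] O move#1: -1:-1/1, -2:+1/0*
[0] end (terminal -1, X#2); searched 2 to 8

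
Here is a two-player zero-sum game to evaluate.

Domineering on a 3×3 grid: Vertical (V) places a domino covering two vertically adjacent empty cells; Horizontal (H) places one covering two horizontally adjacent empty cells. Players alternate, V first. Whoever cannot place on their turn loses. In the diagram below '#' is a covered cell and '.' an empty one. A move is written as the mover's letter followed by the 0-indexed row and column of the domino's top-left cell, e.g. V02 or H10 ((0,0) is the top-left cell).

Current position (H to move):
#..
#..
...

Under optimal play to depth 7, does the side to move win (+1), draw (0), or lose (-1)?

[#../#../...] H move#1: H01:-1/###/#../..., H11:+1/#../###/...*, H20:-1/#../#../##., H21:-1/#../#../.##
[#../###/...] end (terminal -1, V#2); searched #../#../... to 7

value(#../#../..., H) = +1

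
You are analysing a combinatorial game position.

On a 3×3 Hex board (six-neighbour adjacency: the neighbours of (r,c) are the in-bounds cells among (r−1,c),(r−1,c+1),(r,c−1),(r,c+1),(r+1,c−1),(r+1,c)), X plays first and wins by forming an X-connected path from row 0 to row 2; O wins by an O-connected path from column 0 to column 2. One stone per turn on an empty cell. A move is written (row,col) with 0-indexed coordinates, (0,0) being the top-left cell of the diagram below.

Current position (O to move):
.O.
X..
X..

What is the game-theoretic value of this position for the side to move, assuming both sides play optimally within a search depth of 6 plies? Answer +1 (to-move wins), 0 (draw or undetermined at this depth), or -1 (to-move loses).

value(.O./X../X.., O) = -1

[.O./X../X..] O move#1: (0,0):-1/OO./X../X..*, (0,2):-1/.OO/X../X.., (1,1):-1/.O./XO./X.., (1,2):-1/.O./X.O/X.., (2,1):-1/.O./X../XO., (2,2):-1/.O./X../X.O
[OO./X../X..] X move#2: (0,2):+1/OOX/X../X..*, (1,1):-1/OO./XX./X.., (1,2):-1/OO./X.X/X.., (2,1):-1/OO./X../XX., (2,2):-1/OO./X../X.X
[OOX/X../X..] O move#3: (1,1):-1/OOX/XO./X..*, (1,2):-1/OOX/X.O/X.., (2,1):-1/OOX/X../XO., (2,2):-1/OOX/X../X.O
[OOX/XO./X..] X move#4: (1,2):+1/OOX/XOX/X..*, (2,1):-1/OOX/XO./XX., (2,2):-1/OOX/XO./X.X
[OOX/XOX/X..] O move#5: (2,1):-1/OOX/XOX/XO.*, (2,2):-1/OOX/XOX/X.O
[OOX/XOX/XO.] X move#6: (2,2):+1/OOX/XOX/XOX*
[OOX/XOX/XOX] end (terminal -1, O#7); searched .O./X../X.. to 6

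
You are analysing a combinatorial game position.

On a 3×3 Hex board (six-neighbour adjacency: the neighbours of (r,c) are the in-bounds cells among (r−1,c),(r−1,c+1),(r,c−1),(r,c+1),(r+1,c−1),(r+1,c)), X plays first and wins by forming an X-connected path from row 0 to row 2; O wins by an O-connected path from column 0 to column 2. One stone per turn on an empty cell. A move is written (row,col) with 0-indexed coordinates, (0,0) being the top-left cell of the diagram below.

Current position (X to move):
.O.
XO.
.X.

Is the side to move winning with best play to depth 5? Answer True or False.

X winning at [.O./XO./.X.]: False

[.O./XO./.X.] X move#1: (0,0):-1/XO./XO./.X.*, (0,2):-1/.OX/XO./.X., (1,2):-1/.O./XOX/.X., (2,0):-1/.O./XO./XX., (2,2):-1/.O./XO./.XX
[XO./XO./.X.] O move#2: (0,2):-1/XOO/XO./.X., (1,2):-1/XO./XOO/.X., (2,0):+1/XO./XO./OX.*, (2,2):-1/XO./XO./.XO
[XO./XO./OX.] X move#3: (0,2):-1/XOX/XO./OX.*, (1,2):-1/XO./XOX/OX., (2,2):-1/XO./XO./OXX
[XOX/XO./OX.] O move#4: (1,2):+1/XOX/XOO/OX.*, (2,2):-1/XOX/XO./OXO
[XOX/XOO/OX.] end (terminal -1, X#5); searched .O./XO./.X. to 5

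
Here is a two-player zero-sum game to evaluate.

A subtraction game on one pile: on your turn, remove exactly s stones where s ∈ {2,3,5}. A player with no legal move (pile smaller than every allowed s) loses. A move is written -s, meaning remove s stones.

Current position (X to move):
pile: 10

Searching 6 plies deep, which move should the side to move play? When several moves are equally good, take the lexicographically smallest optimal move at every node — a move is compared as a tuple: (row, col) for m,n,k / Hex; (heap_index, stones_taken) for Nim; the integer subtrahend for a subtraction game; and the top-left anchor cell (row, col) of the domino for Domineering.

[10] X move#1: -2:+1/8*, -3:+1/7, -5:-1/5
[8] O move#2: -2:-1/6*, -3:-1/5, -5:-1/3
[6] X move#3: -2:-1/4, -3:-1/3, -5:+1/1*
[1] end (terminal -1, O#4); searched 10 to 6

X's best at [10]: -2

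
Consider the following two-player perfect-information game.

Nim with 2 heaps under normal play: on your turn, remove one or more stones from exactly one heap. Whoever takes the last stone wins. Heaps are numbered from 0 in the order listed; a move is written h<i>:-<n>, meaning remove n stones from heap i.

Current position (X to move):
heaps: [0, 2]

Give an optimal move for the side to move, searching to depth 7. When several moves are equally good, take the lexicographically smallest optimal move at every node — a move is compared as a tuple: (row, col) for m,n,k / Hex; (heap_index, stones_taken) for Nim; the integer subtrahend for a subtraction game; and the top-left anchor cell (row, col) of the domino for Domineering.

p1 X@[(0,2)]: h1:-1[(0,1)]-1 h1:-2[(0,0)]+1*
p2 O@[(0,0)] terminal -1; root [(0,2)] d7

X's best at [(0,2)]: h1:-2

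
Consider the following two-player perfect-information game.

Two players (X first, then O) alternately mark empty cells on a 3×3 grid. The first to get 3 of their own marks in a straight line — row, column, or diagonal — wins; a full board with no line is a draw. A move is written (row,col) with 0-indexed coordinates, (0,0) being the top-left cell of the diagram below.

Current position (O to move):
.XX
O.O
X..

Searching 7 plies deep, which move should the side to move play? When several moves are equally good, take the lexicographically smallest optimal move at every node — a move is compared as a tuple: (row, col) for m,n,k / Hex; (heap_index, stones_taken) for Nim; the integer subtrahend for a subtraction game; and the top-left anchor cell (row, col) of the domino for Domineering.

O's best at [.XX/O.O/X..]: (1,1)

[.XX/O.O/X..] O move#1: (0,0):-1/OXX/O.O/X.., (1,1):+1/.XX/OOO/X..*, (2,1):-1/.XX/O.O/XO., (2,2):-1/.XX/O.O/X.O
[.XX/OOO/X..] end (terminal -1, X#2); searched .XX/O.O/X.. to 7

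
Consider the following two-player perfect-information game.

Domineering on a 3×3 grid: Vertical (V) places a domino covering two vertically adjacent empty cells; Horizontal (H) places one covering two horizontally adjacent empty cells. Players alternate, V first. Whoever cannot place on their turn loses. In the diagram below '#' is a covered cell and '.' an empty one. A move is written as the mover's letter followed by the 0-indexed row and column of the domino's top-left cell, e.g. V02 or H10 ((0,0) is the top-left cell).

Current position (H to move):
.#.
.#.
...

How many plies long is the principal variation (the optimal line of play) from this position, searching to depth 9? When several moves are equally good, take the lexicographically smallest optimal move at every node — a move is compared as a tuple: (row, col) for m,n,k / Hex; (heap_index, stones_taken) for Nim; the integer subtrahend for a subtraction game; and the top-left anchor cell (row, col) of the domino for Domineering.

PV length from [.#./.#./...]: 2 plies

p1 H@[.#./.#./...]: H20[.#./.#./##.]-1* H21[.#./.#./.##]-1
p2 V@[.#./.#./##.]: V00[##./##./##.]+1* V02[.##/.##/##.]+1 V12[.#./.##/###]+1
p3 H@[##./##./##.] terminal -1; root [.#./.#./...] d9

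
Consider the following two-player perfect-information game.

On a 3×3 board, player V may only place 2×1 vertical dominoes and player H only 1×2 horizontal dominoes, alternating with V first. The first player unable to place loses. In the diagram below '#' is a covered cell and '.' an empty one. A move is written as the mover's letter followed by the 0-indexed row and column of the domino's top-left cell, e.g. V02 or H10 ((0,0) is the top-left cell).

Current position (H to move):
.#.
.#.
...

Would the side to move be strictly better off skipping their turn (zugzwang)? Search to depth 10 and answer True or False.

zugzwang(.#./.#./..., H) = False

[.#./.#./...] H move#1: H20:-1/.#./.#./##.*, H21:-1/.#./.#./.##
[.#./.#./##.] V move#2: V00:+1/##./##./##.*, V02:+1/.##/.##/##., V12:+1/.#./.##/###
[##./##./##.] end (terminal -1, H#3); searched .#./.#./... to 10
suppose H passes — search the same position with V to move:
pass> [.#./.#./...] V move#1: V00:+1/##./##./...*, V02:+1/.##/.##/..., V10:+1/.#./##./#.., V12:+1/.#./.##/..#
pass> [##./##./...] H move#2: H20:-1/##./##./##.*, H21:-1/##./##./.##
pass> [##./##./##.] V move#3: V02:+1/###/###/##.*, V12:+1/##./###/###
pass> [###/###/##.] end (terminal -1, H#4); searched .#./.#./... to 10
for H: play -1, pass -1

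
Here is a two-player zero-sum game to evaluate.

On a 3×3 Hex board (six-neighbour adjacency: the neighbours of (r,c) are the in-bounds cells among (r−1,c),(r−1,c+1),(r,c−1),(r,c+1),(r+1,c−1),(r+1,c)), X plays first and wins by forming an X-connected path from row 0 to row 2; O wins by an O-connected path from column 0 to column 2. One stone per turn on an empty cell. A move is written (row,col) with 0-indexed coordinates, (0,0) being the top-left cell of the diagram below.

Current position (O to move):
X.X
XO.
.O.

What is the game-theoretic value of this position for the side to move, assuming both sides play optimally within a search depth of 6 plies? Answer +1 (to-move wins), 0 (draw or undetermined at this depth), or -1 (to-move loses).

p1 O@[X.X/XO./.O.]: (0,1)[XOX/XO./.O.]-1 (1,2)[X.X/XOO/.O.]-1 (2,0)[X.X/XO./OO.]+1* (2,2)[X.X/XO./.OO]-1
p2 X@[X.X/XO./OO.]: (0,1)[XXX/XO./OO.]-1* (1,2)[X.X/XOX/OO.]-1 (2,2)[X.X/XO./OOX]-1
p3 O@[XXX/XO./OO.]: (1,2)[XXX/XOO/OO.]+1* (2,2)[XXX/XO./OOO]+1
p4 X@[XXX/XOO/OO.] terminal -1; root [X.X/XO./.O.] d6

value(X.X/XO./.O., O) = +1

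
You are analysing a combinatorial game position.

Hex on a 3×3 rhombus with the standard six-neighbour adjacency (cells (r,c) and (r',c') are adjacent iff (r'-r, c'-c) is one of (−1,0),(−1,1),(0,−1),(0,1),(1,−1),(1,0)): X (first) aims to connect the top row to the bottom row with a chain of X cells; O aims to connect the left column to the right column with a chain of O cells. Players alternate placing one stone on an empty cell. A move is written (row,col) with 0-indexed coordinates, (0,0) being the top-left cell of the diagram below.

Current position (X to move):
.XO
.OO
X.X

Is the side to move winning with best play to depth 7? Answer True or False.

p1 X@[.XO/.OO/X.X]: (0,0)[XXO/.OO/X.X]-1 (1,0)[.XO/XOO/X.X]+1* (2,1)[.XO/.OO/XXX]-1
p2 O@[.XO/XOO/X.X] terminal -1; root [.XO/.OO/X.X] d7

X winning at [.XO/.OO/X.X]: True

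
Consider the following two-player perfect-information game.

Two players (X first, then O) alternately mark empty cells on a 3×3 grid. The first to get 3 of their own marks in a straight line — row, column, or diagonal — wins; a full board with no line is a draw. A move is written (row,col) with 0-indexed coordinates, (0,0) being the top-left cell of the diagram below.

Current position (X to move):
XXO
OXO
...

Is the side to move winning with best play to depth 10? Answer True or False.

ply 1, X at XXO/OXO/... | (2,0)=-1→XXO/OXO/X..; (2,1)=+1→XXO/OXO/.X.*; (2,2)=+1→XXO/OXO/..X
ply 2: XXO/OXO/.X. is terminal -1 (O); from XXO/OXO/... depth 10

X winning at [XXO/OXO/...]: True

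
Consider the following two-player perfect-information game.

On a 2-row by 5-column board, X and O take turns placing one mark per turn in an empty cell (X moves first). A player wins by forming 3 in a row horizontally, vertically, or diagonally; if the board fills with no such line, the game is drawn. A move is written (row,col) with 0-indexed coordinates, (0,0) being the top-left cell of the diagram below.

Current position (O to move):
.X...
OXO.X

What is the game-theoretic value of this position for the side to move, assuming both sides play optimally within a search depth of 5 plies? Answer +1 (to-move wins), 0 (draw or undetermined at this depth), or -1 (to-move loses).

value(.X.../OXO.X, O) = 0

[.X.../OXO.X] O move#1: (0,0):+0/OX.../OXO.X*, (0,2):+0/.XO../OXO.X, (0,3):+0/.X.O./OXO.X, (0,4):-1/.X..O/OXO.X, (1,3):-1/.X.../OXOOX
[OX.../OXO.X] X move#2: (0,2):+0/OXX../OXO.X*, (0,3):+0/OX.X./OXO.X, (0,4):+0/OX..X/OXO.X, (1,3):+0/OX.../OXOXX
[OXX../OXO.X] O move#3: (0,3):+0/OXXO./OXO.X*, (0,4):-1/OXX.O/OXO.X, (1,3):-1/OXX../OXOOX
[OXXO./OXO.X] X move#4: (0,4):+0/OXXOX/OXO.X*, (1,3):+0/OXXO./OXOXX
[OXXOX/OXO.X] O move#5: (1,3):+0/OXXOX/OXOOX*
[OXXOX/OXOOX] end (terminal +0, X#6); searched .X.../OXO.X to 5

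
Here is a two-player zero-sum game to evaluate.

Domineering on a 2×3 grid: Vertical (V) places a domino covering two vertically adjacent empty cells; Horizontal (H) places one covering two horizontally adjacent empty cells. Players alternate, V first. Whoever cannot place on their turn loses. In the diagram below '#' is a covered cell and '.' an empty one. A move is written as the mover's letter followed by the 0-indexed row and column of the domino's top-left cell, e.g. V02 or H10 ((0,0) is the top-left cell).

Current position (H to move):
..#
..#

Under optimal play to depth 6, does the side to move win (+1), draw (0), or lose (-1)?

ply 1, H at ..#/..# | H00=+1→###/..#*; H10=+1→..#/###
ply 2: ###/..# is terminal -1 (V); from ..#/..# depth 6

value(..#/..#, H) = +1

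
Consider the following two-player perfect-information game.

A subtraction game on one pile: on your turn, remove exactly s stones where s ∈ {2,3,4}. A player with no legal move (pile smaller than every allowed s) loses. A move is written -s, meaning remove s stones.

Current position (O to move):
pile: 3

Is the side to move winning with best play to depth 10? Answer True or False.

ply 1, O at 3 | -2=+1→1*; -3=+1→0
ply 2: 1 is terminal -1 (X); from 3 depth 10

O winning at [3]: True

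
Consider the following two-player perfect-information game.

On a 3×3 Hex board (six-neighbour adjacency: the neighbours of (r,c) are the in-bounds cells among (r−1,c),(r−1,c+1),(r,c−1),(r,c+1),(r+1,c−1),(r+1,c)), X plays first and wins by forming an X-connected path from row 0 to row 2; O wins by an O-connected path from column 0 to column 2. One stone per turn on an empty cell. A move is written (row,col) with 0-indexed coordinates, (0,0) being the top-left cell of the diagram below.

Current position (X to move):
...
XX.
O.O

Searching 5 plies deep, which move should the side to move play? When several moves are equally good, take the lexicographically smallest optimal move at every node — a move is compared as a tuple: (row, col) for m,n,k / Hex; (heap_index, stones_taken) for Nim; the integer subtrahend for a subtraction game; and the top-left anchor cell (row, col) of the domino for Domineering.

p1 X@[.../XX./O.O]: (0,0)[X../XX./O.O]-1 (0,1)[.X./XX./O.O]-1 (0,2)[..X/XX./O.O]-1 (1,2)[.../XXX/O.O]-1 (2,1)[.../XX./OXO]+1*
p2 O@[.../XX./OXO]: (0,0)[O../XX./OXO]-1* (0,1)[.O./XX./OXO]-1 (0,2)[..O/XX./OXO]-1 (1,2)[.../XXO/OXO]-1
p3 X@[O../XX./OXO]: (0,1)[OX./XX./OXO]+1* (0,2)[O.X/XX./OXO]+1 (1,2)[O../XXX/OXO]+1
p4 O@[OX./XX./OXO] terminal -1; root [.../XX./O.O] d5

X's best at [.../XX./O.O]: (2,1)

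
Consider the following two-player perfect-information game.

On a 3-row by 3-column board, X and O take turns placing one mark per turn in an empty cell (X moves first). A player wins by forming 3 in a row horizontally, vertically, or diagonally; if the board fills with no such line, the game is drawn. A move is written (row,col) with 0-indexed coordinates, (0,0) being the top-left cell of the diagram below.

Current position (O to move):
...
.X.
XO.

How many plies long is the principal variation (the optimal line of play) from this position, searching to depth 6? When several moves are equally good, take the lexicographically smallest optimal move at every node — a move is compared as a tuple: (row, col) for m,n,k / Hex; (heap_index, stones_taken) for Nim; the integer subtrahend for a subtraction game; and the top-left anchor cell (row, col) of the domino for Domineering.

PV length from [.../.X./XO.]: 2 plies

[.../.X./XO.] O move#1: (0,0):-1/O../.X./XO.*, (0,1):-1/.O./.X./XO., (0,2):-1/..O/.X./XO., (1,0):-1/.../OX./XO., (1,2):-1/.../.XO/XO., (2,2):-1/.../.X./XOO
[O../.X./XO.] X move#2: (0,1):+0/OX./.X./XO., (0,2):+1/O.X/.X./XO.*, (1,0):+1/O../XX./XO., (1,2):+1/O../.XX/XO., (2,2):+0/O../.X./XOX
[O.X/.X./XO.] end (terminal -1, O#3); searched .../.X./XO. to 6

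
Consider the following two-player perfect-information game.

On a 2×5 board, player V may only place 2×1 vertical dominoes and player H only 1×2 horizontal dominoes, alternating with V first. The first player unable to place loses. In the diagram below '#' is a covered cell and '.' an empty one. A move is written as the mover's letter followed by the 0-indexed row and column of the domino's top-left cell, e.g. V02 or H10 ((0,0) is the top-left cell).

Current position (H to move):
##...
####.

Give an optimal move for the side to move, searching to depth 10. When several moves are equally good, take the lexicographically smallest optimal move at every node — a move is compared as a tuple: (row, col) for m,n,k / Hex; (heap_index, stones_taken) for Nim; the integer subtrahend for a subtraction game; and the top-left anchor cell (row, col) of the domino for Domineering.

H's best at [##.../####.]: H03

ply 1, H at ##.../####. | H02=-1→####./####.; H03=+1→##.##/####.*
ply 2: ##.##/####. is terminal -1 (V); from ##.../####. depth 10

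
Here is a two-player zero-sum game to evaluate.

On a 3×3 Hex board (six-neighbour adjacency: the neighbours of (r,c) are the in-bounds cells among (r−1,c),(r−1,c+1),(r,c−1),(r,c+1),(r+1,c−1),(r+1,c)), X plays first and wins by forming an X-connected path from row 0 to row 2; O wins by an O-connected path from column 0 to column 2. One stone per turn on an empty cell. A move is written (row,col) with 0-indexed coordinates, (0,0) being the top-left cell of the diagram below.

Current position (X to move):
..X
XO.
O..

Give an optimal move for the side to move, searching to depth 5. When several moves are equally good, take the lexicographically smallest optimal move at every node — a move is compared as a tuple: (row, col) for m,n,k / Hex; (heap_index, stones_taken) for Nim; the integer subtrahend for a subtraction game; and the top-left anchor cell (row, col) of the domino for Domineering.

[..X/XO./O..] X move#1: (0,0):-1/X.X/XO./O.., (0,1):-1/.XX/XO./O.., (1,2):+1/..X/XOX/O..*, (2,1):-1/..X/XO./OX., (2,2):-1/..X/XO./O.X
[..X/XOX/O..] O move#2: (0,0):-1/O.X/XOX/O..*, (0,1):-1/.OX/XOX/O.., (2,1):-1/..X/XOX/OO., (2,2):-1/..X/XOX/O.O
[O.X/XOX/O..] X move#3: (0,1):+1/OXX/XOX/O..*, (2,1):+1/O.X/XOX/OX., (2,2):+1/O.X/XOX/O.X
[OXX/XOX/O..] O move#4: (2,1):-1/OXX/XOX/OO.*, (2,2):-1/OXX/XOX/O.O
[OXX/XOX/OO.] X move#5: (2,2):+1/OXX/XOX/OOX*
[OXX/XOX/OOX] end (terminal -1, O#6); searched ..X/XO./O.. to 5

X's best at [..X/XO./O..]: (1,2)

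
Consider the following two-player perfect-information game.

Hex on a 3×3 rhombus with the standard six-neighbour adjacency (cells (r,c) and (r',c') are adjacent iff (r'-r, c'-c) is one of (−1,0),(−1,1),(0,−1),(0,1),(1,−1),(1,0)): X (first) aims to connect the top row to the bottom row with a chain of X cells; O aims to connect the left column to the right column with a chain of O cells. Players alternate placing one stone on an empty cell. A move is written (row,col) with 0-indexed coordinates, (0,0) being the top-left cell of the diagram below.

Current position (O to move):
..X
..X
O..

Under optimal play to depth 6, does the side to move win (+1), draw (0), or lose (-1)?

value(..X/..X/O.., O) = -1

[..X/..X/O..] O move#1: (0,0):-1/O.X/..X/O..*, (0,1):-1/.OX/..X/O.., (1,0):-1/..X/O.X/O.., (1,1):-1/..X/.OX/O.., (2,1):-1/..X/..X/OO., (2,2):-1/..X/..X/O.O
[O.X/..X/O..] X move#2: (0,1):+1/OXX/..X/O..*, (1,0):+1/O.X/X.X/O.., (1,1):+1/O.X/.XX/O.., (2,1):+1/O.X/..X/OX., (2,2):+1/O.X/..X/O.X
[OXX/..X/O..] O move#3: (1,0):-1/OXX/O.X/O..*, (1,1):-1/OXX/.OX/O.., (2,1):-1/OXX/..X/OO., (2,2):-1/OXX/..X/O.O
[OXX/O.X/O..] X move#4: (1,1):+1/OXX/OXX/O..*, (2,1):+1/OXX/O.X/OX., (2,2):+1/OXX/O.X/O.X
[OXX/OXX/O..] O move#5: (2,1):-1/OXX/OXX/OO.*, (2,2):-1/OXX/OXX/O.O
[OXX/OXX/OO.] X move#6: (2,2):+1/OXX/OXX/OOX*
[OXX/OXX/OOX] end (terminal -1, O#7); searched ..X/..X/O.. to 6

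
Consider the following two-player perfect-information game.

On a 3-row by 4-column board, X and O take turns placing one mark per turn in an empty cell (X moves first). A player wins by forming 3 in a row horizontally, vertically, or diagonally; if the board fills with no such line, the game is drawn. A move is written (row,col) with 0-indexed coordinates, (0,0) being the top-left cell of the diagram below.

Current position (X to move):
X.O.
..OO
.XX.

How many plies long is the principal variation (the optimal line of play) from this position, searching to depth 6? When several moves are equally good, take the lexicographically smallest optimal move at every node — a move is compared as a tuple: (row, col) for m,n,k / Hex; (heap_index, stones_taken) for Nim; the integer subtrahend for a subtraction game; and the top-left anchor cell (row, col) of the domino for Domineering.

[X.O./..OO/.XX.] X move#1: (0,1):-1/XXO./..OO/.XX., (0,3):-1/X.OX/..OO/.XX., (1,0):-1/X.O./X.OO/.XX., (1,1):+1/X.O./.XOO/.XX.*, (2,0):+1/X.O./..OO/XXX., (2,3):+1/X.O./..OO/.XXX
[X.O./.XOO/.XX.] end (terminal -1, O#2); searched X.O./..OO/.XX. to 6

PV length from [X.O./..OO/.XX.]: 1 ply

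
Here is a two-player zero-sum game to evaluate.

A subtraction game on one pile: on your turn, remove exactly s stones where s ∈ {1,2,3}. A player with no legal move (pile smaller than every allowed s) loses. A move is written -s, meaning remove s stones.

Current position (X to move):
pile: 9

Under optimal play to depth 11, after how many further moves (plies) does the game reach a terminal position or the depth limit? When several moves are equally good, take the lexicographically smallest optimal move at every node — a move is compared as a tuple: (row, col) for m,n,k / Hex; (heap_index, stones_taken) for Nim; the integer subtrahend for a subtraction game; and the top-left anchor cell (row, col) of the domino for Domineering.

PV length from [9]: 5 plies

[9] X move#1: -1:+1/8*, -2:-1/7, -3:-1/6
[8] O move#2: -1:-1/7*, -2:-1/6, -3:-1/5
[7] X move#3: -1:-1/6, -2:-1/5, -3:+1/4*
[4] O move#4: -1:-1/3*, -2:-1/2, -3:-1/1
[3] X move#5: -1:-1/2, -2:-1/1, -3:+1/0*
[0] end (terminal -1, O#6); searched 9 to 11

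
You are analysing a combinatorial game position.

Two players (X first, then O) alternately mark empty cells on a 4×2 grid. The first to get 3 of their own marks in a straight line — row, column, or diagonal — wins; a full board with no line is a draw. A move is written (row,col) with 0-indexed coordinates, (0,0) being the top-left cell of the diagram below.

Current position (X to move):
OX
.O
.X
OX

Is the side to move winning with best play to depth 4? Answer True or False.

X winning at [OX/.O/.X/OX]: False

ply 1, X at OX/.O/.X/OX | (1,0)=+0→OX/XO/.X/OX*; (2,0)=+0→OX/.O/XX/OX
ply 2, O at OX/XO/.X/OX | (2,0)=+0→OX/XO/OX/OX*
ply 3: OX/XO/OX/OX is terminal +0 (X); from OX/.O/.X/OX depth 4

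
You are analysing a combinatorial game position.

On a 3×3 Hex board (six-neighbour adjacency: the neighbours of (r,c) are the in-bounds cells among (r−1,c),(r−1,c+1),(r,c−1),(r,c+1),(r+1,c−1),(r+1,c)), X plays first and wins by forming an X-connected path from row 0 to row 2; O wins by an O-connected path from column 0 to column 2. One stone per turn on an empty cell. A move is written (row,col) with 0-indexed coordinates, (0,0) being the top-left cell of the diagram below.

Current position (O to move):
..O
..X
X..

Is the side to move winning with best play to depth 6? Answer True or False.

O winning at [..O/..X/X..]: True

p1 O@[..O/..X/X..]: (0,0)[O.O/..X/X..]-1 (0,1)[.OO/..X/X..]+1* (1,0)[..O/O.X/X..]+1 (1,1)[..O/.OX/X..]-1 (2,1)[..O/..X/XO.]-1 (2,2)[..O/..X/X.O]-1
p2 X@[.OO/..X/X..]: (0,0)[XOO/..X/X..]-1* (1,0)[.OO/X.X/X..]-1 (1,1)[.OO/.XX/X..]-1 (2,1)[.OO/..X/XX.]-1 (2,2)[.OO/..X/X.X]-1
p3 O@[XOO/..X/X..]: (1,0)[XOO/O.X/X..]+1* (1,1)[XOO/.OX/X..]-1 (2,1)[XOO/..X/XO.]-1 (2,2)[XOO/..X/X.O]-1
p4 X@[XOO/O.X/X..] terminal -1; root [..O/..X/X..] d6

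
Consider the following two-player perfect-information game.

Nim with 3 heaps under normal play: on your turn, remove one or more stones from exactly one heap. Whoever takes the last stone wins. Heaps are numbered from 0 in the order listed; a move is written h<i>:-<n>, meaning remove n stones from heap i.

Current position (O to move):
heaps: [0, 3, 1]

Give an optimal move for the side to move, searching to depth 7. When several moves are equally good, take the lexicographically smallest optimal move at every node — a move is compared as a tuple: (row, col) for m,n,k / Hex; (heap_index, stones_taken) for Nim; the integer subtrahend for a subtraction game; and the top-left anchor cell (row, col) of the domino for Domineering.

ply 1, O at (0,3,1) | h1:-1=-1→(0,2,1); h1:-2=+1→(0,1,1)*; h1:-3=-1→(0,0,1); h2:-1=-1→(0,3,0)
ply 2, X at (0,1,1) | h1:-1=-1→(0,0,1)*; h2:-1=-1→(0,1,0)
ply 3, O at (0,0,1) | h2:-1=+1→(0,0,0)*
ply 4: (0,0,0) is terminal -1 (X); from (0,3,1) depth 7

O's best at [(0,3,1)]: h1:-2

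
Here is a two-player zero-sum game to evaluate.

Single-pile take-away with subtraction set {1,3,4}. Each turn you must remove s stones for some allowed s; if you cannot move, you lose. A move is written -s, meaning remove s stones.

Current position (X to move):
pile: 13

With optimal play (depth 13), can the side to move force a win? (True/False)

[13] X move#1: -1:-1/12, -3:-1/10, -4:+1/9*
[9] O move#2: -1:-1/8*, -3:-1/6, -4:-1/5
[8] X move#3: -1:+1/7*, -3:-1/5, -4:-1/4
[7] O move#4: -1:-1/6*, -3:-1/4, -4:-1/3
[6] X move#5: -1:-1/5, -3:-1/3, -4:+1/2*
[2] O move#6: -1:-1/1*
[1] X move#7: -1:+1/0*
[0] end (terminal -1, O#8); searched 13 to 13

X winning at [13]: True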